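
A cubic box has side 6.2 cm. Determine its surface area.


Shape: cube
Side s = 6.2 cm
A cube has 6 square faces.
Formula: SA = 6 * s^2
s^2 = 38.44
SA = 6 * 38.44
SA = 230.64
230.64 cm^2


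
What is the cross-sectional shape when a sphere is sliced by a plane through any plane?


Solid: sphere
Cutting plane: through any plane
Visualize the intersection of the plane with the solid's surface.
The boundary of the cut region is a circle.
circle


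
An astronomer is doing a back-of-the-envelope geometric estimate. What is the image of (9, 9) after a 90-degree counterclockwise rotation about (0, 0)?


Transformation: rotation about the origin
Original point: (9, 9)
Rule for 90 deg counterclockwise: (x, y) -> (-y, x)
Apply: (9, 9) -> (-9, 9)
(-9, 9)


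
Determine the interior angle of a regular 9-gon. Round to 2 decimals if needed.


Shape: regular nonagon (9 sides)
Formula: interior angle = (n - 2) * 180 / n
(n - 2) = 7
(n - 2) * 180 = 1260
angle = 1260 / 9
angle = 140
140 degrees


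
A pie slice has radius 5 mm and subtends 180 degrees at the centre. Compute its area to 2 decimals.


Shape: circular sector
Radius r = 5 mm, Angle = 180 degrees
Formula: A = (angle/360) * pi * r^2
r^2 = 25
Fraction of circle = 180/360
A = (180/360) * pi * 25
A = 12.5 * pi
A = 39.27
39.27 mm^2


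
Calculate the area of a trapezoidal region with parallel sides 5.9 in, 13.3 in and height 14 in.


Shape: trapezoid
Parallel sides a = 5.9 in, b = 13.3 in; Height h = 14 in
Formula: A = (a + b) * h / 2
a + b = 5.9 + 13.3 = 19.2
A = 19.2 * 14 / 2
A = 268.8 / 2
A = 134.4
134.4 in^2


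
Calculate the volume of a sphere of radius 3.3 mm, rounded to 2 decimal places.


Shape: sphere
Radius r = 3.3 mm
Formula: V = (4/3) * pi * r^3
r^3 = 35.937
(4/3) * 35.937 = 47.916
V = 47.916 * pi
V = 150.53
150.53 mm^3


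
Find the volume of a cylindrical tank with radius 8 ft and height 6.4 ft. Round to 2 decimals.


Shape: cylinder
Radius r = 8 ft, Height h = 6.4 ft
Formula: V = pi * r^2 * h
r^2 = 64
V = pi * 64 * 6.4
V = 409.6 * pi
V = 1286.8
1286.8 ft^3


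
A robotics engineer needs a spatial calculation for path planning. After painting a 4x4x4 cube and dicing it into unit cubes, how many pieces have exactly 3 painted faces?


Large cube: 4 x 4 x 4, cut into unit cubes.
Cubes with 3 painted faces are at the corners. A cube always has 8 corners.
Count = 8
8 unit cubes


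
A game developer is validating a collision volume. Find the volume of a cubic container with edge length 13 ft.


Shape: cube
Side s = 13 ft
Formula: V = s^3
V = 13 * 13 * 13
V = 169 * 13
V = 2197
2197 ft^3


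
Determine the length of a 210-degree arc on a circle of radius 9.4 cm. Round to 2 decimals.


Shape: circular arc
Radius r = 9.4 cm, Angle = 210 degrees
Formula: L = (angle/360) * 2 * pi * r
2 * pi * r = 18.8 * pi
L = (210/360) * 18.8 * pi
L = 10.966667 * pi
L = 34.45
34.45 cm


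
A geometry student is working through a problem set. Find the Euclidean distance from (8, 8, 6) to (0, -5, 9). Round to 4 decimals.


3D distance between two points
P1 = (8, 8, 6), P2 = (0, -5, 9)
Formula: d = sqrt((x2-x1)^2 + (y2-y1)^2 + (z2-z1)^2)
dx = 0 - 8 = -8
dy = -5 - 8 = -13
dz = 9 - 6 = 3
dx^2 + dy^2 + dz^2 = 64 + 169 + 9 = 242
d = sqrt(242)
d = 15.5563
15.5563 units


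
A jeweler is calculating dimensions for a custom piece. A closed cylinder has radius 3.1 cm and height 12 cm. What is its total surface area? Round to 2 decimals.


Shape: closed cylinder
Radius r = 3.1 cm, Height h = 12 cm
Formula: SA = 2*pi*r^2 + 2*pi*r*h = 2*pi*r*(r + h)
r + h = 15.1
2 * r * (r + h) = 2 * 3.1 * 15.1 = 93.62
SA = 93.62 * pi
SA = 294.12
294.12 cm^2


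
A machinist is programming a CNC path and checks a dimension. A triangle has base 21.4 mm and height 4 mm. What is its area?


Shape: triangle
Base b = 21.4 mm, Height h = 4 mm
Formula: A = (1/2) * b * h
A = 0.5 * 21.4 * 4
A = 0.5 * 85.6
A = 42.8
42.8 mm^2


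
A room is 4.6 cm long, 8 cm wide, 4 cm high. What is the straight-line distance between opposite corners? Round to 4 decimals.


Shape: rectangular box (space diagonal)
l = 4.6 cm, w = 8 cm, h = 4 cm
Visualize: the diagonal of the base, then a right triangle with that diagonal and the height.
Formula: d = sqrt(l^2 + w^2 + h^2)
l^2 + w^2 + h^2 = 21.16 + 64 + 16 = 101.16
d = sqrt(101.16)
d = 10.0578
10.0578 cm


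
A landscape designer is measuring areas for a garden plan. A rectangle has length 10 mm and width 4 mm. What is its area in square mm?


Shape: rectangle
Length l = 10 mm, Width w = 4 mm
Formula: A = l * w
A = 10 * 4
A = 40
40 mm^2


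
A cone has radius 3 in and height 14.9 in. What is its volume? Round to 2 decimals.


Shape: cone
Radius r = 3 in, Height h = 14.9 in
Formula: V = (1/3) * pi * r^2 * h
r^2 = 9
pi * r^2 * h = pi * 9 * 14.9 = 134.1 * pi
V = 134.1 * pi / 3
V = 140.43
140.43 in^3


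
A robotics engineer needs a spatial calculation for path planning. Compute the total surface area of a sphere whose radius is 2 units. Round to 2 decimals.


Shape: sphere
Radius r = 2 units
Formula: SA = 4 * pi * r^2
r^2 = 4
SA = 4 * pi * 4
SA = 16 * pi
SA = 50.27
50.27 units^2


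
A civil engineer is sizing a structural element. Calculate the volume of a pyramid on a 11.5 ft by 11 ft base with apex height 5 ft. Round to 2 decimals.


Shape: rectangular pyramid
Base: 11.5 ft x 11 ft, Height h = 5 ft
Formula: V = (1/3) * base_area * h
base_area = 11.5 * 11 = 126.5
base_area * h = 126.5 * 5 = 632.5
V = 632.5 / 3
V = 210.83
210.83 ft^3


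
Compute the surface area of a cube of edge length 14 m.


Shape: cube
Side s = 14 m
A cube has 6 square faces.
Formula: SA = 6 * s^2
s^2 = 196
SA = 6 * 196
SA = 1176
1176 m^2


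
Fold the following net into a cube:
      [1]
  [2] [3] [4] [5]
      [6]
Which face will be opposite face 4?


Net: cross layout. Take square 3 as the base (bottom).
Fold the four squares in the horizontal row up around 3: 2 -> left, 4 -> right, 5 wraps to the top.
Fold 1 and 6 up from 3: 1 -> back, 6 -> front.
Opposite pairs are therefore: (1, 6), (2, 4), (3, 5).
Face 4 is opposite face 2.
face 2


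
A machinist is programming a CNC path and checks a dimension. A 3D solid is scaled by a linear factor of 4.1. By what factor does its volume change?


Linear scale factor k = 4.1
Rule: under a linear scaling by k, volumes scale by k^3.
k^3 = 4.1 * 4.1 * 4.1
k^3 = 16.81 * 4.1
k^3 = 68.921
Volume scales by a factor of 68.921.
68.921 (dimensionless)


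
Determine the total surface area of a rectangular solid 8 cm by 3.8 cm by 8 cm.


Shape: rectangular prism
l = 8 cm, w = 3.8 cm, h = 8 cm
Formula: SA = 2(lw + lh + wh)
lw = 30.4, lh = 64, wh = 30.4
lw + lh + wh = 124.8
SA = 2 * 124.8
SA = 249.6
249.6 cm^2


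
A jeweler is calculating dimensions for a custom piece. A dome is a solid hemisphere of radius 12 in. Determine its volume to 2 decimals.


Shape: hemisphere (half of a sphere)
Radius r = 12 in
Formula: V = (1/2) * (4/3) * pi * r^3 = (2/3) * pi * r^3
r^3 = 1728
(2/3) * 1728 = 1152
V = 1152 * pi
V = 3619.11
3619.11 in^3


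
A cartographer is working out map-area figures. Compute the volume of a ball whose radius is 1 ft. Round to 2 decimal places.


Shape: sphere
Radius r = 1 ft
Formula: V = (4/3) * pi * r^3
r^3 = 1
(4/3) * 1 = 1.333333
V = 1.333333 * pi
V = 4.19
4.19 ft^3


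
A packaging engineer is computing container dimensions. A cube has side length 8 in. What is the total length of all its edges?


Shape: cube
Side s = 8 in
A cube has 12 edges, all equal.
Formula: total edge length = 12 * s
Total = 12 * 8
Total = 96
96 in


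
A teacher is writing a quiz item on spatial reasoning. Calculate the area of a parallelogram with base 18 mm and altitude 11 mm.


Shape: parallelogram
Base b = 18 mm, Height h = 11 mm
Formula: A = b * h
A = 18 * 11
A = 198
198 mm^2


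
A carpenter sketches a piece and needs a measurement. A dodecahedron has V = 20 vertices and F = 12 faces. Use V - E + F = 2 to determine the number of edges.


Polyhedron: dodecahedron
Euler's formula for convex polyhedra: V - E + F = 2
Given: V = 20 vertices and F = 12 faces
Solve for E:
E = V + F - 2 = 20 + 12 - 2 = 30
30 edges


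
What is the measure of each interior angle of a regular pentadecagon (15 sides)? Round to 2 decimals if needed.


Shape: regular pentadecagon (15 sides)
Formula: interior angle = (n - 2) * 180 / n
(n - 2) = 13
(n - 2) * 180 = 2340
angle = 2340 / 15
angle = 156
156 degrees


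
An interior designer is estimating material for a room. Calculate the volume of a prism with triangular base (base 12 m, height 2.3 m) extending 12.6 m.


Shape: triangular prism
Triangle base = 12 m, triangle height = 2.3 m, prism length L = 12.6 m
Formula: V = (1/2 * b * h_tri) * L
Cross-section area = 0.5 * 12 * 2.3 = 13.8
V = 13.8 * 12.6
V = 173.88
173.88 m^3


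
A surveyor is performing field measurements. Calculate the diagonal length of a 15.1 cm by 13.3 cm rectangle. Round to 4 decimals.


Shape: rectangle (diagonal via Pythagoras)
Sides: 15.1 cm and 13.3 cm
Formula: d = sqrt(l^2 + w^2)
l^2 = 228.01, w^2 = 176.89
l^2 + w^2 = 404.9
d = sqrt(404.9)
d = 20.1221
20.1221 cm


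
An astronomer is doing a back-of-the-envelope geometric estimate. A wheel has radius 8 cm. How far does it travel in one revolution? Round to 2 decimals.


Shape: circle
Radius r = 8 cm
Formula: C = 2 * pi * r
C = 2 * pi * 8
C = 16 * pi
C = 50.27
50.27 cm


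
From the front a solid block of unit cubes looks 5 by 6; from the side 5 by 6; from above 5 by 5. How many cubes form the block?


Orthographic views of a solid rectangular block:
Front view 5 x 6 -> length = 5, height = 6
Side view 5 x 6 -> width = 5, height = 6 (consistent)
Top view 5 x 5 -> confirms length = 5, width = 5
The block is 5 x 5 x 6.
Total unit cubes = 5 * 5 * 6 = 150
150 unit cubes


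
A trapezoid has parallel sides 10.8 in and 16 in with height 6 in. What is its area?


Shape: trapezoid
Parallel sides a = 10.8 in, b = 16 in; Height h = 6 in
Formula: A = (a + b) * h / 2
a + b = 10.8 + 16 = 26.8
A = 26.8 * 6 / 2
A = 160.8 / 2
A = 80.4
80.4 in^2


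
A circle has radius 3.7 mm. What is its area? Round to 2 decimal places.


Shape: circle
Radius r = 3.7 mm
Formula: A = pi * r^2
r^2 = 3.7^2 = 13.69
A = pi * 13.69
A = 43.01
43.01 mm^2


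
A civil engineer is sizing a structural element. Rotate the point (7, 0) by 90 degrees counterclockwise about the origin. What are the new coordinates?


Transformation: rotation about the origin
Original point: (7, 0)
Rule for 90 deg counterclockwise: (x, y) -> (-y, x)
Apply: (7, 0) -> (0, 7)
(0, 7)


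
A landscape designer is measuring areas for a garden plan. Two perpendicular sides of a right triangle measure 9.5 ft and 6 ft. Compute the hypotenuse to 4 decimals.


Shape: right triangle
Legs a = 9.5 ft, b = 6 ft
Formula: c = sqrt(a^2 + b^2)
a^2 = 90.25, b^2 = 36
a^2 + b^2 = 126.25
c = sqrt(126.25)
c = 11.2361
11.2361 ft


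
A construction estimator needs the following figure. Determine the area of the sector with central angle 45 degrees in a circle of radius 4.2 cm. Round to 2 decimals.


Shape: circular sector
Radius r = 4.2 cm, Angle = 45 degrees
Formula: A = (angle/360) * pi * r^2
r^2 = 17.64
Fraction of circle = 45/360
A = (45/360) * pi * 17.64
A = 2.205 * pi
A = 6.93
6.93 cm^2


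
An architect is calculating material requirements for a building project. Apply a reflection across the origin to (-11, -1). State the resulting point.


Transformation: reflection
Original point: (-11, -1)
Rule for reflection through the origin: (x, y) -> (-x, -y)
Apply: (-11, -1) -> (11, 1)
(11, 1)


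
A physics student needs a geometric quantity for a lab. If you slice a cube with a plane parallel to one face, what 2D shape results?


Solid: cube
Cutting plane: parallel to one face
Visualize the intersection of the plane with the solid's surface.
The boundary of the cut region is a square.
square


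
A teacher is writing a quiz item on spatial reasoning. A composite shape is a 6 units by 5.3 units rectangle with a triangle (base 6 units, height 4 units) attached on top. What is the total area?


Composite shape: rectangle + triangle
Rectangle area = 6 * 5.3 = 31.8
Triangle area = 0.5 * 6 * 4 = 12
Total = 31.8 + 12
Total = 43.8
43.8 units^2


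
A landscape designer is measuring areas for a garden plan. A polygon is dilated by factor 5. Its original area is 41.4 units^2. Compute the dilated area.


Linear scale factor k = 5
Original area = 41.4 units^2
Rule: under a linear scaling by k, areas scale by k^2.
k^2 = 5^2 = 25
New area = 41.4 * 25
New area = 1035
1035 units^2


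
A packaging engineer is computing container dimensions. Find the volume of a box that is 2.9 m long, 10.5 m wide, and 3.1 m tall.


Shape: rectangular prism
l = 2.9 m, w = 10.5 m, h = 3.1 m
Formula: V = l * w * h
V = 2.9 * 10.5 * 3.1
V = 30.45 * 3.1
V = 94.395
94.395 m^3


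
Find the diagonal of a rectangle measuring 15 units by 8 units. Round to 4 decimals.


Shape: rectangle (diagonal via Pythagoras)
Sides: 15 units and 8 units
Formula: d = sqrt(l^2 + w^2)
l^2 = 225, w^2 = 64
l^2 + w^2 = 289
d = sqrt(289)
d = 17.0
17 units


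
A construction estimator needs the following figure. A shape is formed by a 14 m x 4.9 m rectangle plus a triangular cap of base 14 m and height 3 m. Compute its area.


Composite shape: rectangle + triangle
Rectangle area = 14 * 4.9 = 68.6
Triangle area = 0.5 * 14 * 3 = 21
Total = 68.6 + 21
Total = 89.6
89.6 m^2


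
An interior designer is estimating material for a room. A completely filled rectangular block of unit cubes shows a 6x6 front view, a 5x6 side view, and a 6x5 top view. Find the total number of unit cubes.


Orthographic views of a solid rectangular block:
Front view 6 x 6 -> length = 6, height = 6
Side view 5 x 6 -> width = 5, height = 6 (consistent)
Top view 6 x 5 -> confirms length = 6, width = 5
The block is 6 x 5 x 6.
Total unit cubes = 6 * 5 * 6 = 180
180 unit cubes


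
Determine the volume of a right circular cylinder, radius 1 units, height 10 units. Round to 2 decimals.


Shape: cylinder
Radius r = 1 units, Height h = 10 units
Formula: V = pi * r^2 * h
r^2 = 1
V = pi * 1 * 10
V = 10 * pi
V = 31.42
31.42 units^3


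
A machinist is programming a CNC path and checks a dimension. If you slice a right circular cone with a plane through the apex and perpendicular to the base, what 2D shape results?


Solid: right circular cone
Cutting plane: through the apex and perpendicular to the base
Visualize the intersection of the plane with the solid's surface.
The boundary of the cut region is a isosceles triangle.
isosceles triangle


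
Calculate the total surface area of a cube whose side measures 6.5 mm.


Shape: cube
Side s = 6.5 mm
A cube has 6 square faces.
Formula: SA = 6 * s^2
s^2 = 42.25
SA = 6 * 42.25
SA = 253.5
253.5 mm^2


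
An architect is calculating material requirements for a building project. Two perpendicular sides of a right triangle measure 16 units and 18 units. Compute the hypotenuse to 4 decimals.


Shape: right triangle
Legs a = 16 units, b = 18 units
Formula: c = sqrt(a^2 + b^2)
a^2 = 256, b^2 = 324
a^2 + b^2 = 580
c = sqrt(580)
c = 24.0832
24.0832 units


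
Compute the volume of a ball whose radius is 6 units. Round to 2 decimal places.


Shape: sphere
Radius r = 6 units
Formula: V = (4/3) * pi * r^3
r^3 = 216
(4/3) * 216 = 288
V = 288 * pi
V = 904.78
904.78 units^3


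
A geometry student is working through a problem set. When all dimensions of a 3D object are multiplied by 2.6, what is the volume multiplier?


Linear scale factor k = 2.6
Rule: under a linear scaling by k, volumes scale by k^3.
k^3 = 2.6 * 2.6 * 2.6
k^3 = 6.76 * 2.6
k^3 = 17.576
Volume scales by a factor of 17.576.
17.576 (dimensionless)


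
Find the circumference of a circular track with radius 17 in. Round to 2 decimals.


Shape: circle
Radius r = 17 in
Formula: C = 2 * pi * r
C = 2 * pi * 17
C = 34 * pi
C = 106.81
106.81 in


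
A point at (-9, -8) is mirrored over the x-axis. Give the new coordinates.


Transformation: reflection
Original point: (-9, -8)
Rule for reflection over the x-axis: (x, y) -> (x, -y)
Apply: (-9, -8) -> (-9, 8)
(-9, 8)


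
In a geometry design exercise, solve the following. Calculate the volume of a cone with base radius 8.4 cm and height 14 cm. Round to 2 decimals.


Shape: cone
Radius r = 8.4 cm, Height h = 14 cm
Formula: V = (1/3) * pi * r^2 * h
r^2 = 70.56
pi * r^2 * h = pi * 70.56 * 14 = 987.84 * pi
V = 987.84 * pi / 3
V = 1034.46
1034.46 cm^3


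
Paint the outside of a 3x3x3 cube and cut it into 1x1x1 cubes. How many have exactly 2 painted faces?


Large cube: 3 x 3 x 3, cut into unit cubes.
n = 3, so n - 2 = 1
Cubes with 2 painted faces lie along the edges, excluding corners.
A cube has 12 edges; each contributes (n - 2) = 1 such cubes.
Count = 12 * 1 = 12
12 unit cubes


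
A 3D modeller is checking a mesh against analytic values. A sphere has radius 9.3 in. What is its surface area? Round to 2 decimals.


Shape: sphere
Radius r = 9.3 in
Formula: SA = 4 * pi * r^2
r^2 = 86.49
SA = 4 * pi * 86.49
SA = 345.96 * pi
SA = 1086.87
1086.87 in^2


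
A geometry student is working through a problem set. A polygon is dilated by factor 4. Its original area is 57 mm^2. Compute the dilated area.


Linear scale factor k = 4
Original area = 57 mm^2
Rule: under a linear scaling by k, areas scale by k^2.
k^2 = 4^2 = 16
New area = 57 * 16
New area = 912
912 mm^2


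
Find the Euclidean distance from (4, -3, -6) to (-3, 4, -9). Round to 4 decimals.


3D distance between two points
P1 = (4, -3, -6), P2 = (-3, 4, -9)
Formula: d = sqrt((x2-x1)^2 + (y2-y1)^2 + (z2-z1)^2)
dx = -3 - 4 = -7
dy = 4 - -3 = 7
dz = -9 - -6 = -3
dx^2 + dy^2 + dz^2 = 49 + 49 + 9 = 107
d = sqrt(107)
d = 10.3441
10.3441 units


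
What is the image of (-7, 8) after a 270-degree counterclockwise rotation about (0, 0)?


Transformation: rotation about the origin
Original point: (-7, 8)
Rule for 270 deg counterclockwise: (x, y) -> (y, -x)
Apply: (-7, 8) -> (8, 7)
(8, 7)


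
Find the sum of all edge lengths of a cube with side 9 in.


Shape: cube
Side s = 9 in
A cube has 12 edges, all equal.
Formula: total edge length = 12 * s
Total = 12 * 9
Total = 108
108 in


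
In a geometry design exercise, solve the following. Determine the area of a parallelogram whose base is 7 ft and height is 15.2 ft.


Shape: parallelogram
Base b = 7 ft, Height h = 15.2 ft
Formula: A = b * h
A = 7 * 15.2
A = 106.4
106.4 ft^2


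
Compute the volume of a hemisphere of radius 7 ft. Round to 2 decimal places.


Shape: hemisphere (half of a sphere)
Radius r = 7 ft
Formula: V = (1/2) * (4/3) * pi * r^3 = (2/3) * pi * r^3
r^3 = 343
(2/3) * 343 = 228.666667
V = 228.666667 * pi
V = 718.38
718.38 ft^3


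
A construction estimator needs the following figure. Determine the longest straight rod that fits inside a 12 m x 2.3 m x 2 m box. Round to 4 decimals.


Shape: rectangular box (space diagonal)
l = 12 m, w = 2.3 m, h = 2 m
Visualize: the diagonal of the base, then a right triangle with that diagonal and the height.
Formula: d = sqrt(l^2 + w^2 + h^2)
l^2 + w^2 + h^2 = 144 + 5.29 + 4 = 153.29
d = sqrt(153.29)
d = 12.381
12.381 m


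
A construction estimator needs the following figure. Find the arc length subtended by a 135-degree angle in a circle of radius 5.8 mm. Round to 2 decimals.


Shape: circular arc
Radius r = 5.8 mm, Angle = 135 degrees
Formula: L = (angle/360) * 2 * pi * r
2 * pi * r = 11.6 * pi
L = (135/360) * 11.6 * pi
L = 4.35 * pi
L = 13.67
13.67 mm


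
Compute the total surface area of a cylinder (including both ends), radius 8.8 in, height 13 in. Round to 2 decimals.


Shape: closed cylinder
Radius r = 8.8 in, Height h = 13 in
Formula: SA = 2*pi*r^2 + 2*pi*r*h = 2*pi*r*(r + h)
r + h = 21.8
2 * r * (r + h) = 2 * 8.8 * 21.8 = 383.68
SA = 383.68 * pi
SA = 1205.37
1205.37 in^2


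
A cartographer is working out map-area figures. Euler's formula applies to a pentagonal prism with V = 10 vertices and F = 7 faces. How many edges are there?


Polyhedron: pentagonal prism
Euler's formula for convex polyhedra: V - E + F = 2
Given: V = 10 vertices and F = 7 faces
Solve for E:
E = V + F - 2 = 10 + 7 - 2 = 15
15 edges


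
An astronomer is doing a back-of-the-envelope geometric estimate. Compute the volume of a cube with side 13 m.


Shape: cube
Side s = 13 m
Formula: V = s^3
V = 13 * 13 * 13
V = 169 * 13
V = 2197
2197 m^3


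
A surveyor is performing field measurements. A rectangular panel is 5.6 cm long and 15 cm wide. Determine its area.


Shape: rectangle
Length l = 5.6 cm, Width w = 15 cm
Formula: A = l * w
A = 5.6 * 15
A = 84
84 cm^2


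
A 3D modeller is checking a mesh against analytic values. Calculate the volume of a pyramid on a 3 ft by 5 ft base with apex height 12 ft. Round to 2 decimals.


Shape: rectangular pyramid
Base: 3 ft x 5 ft, Height h = 12 ft
Formula: V = (1/3) * base_area * h
base_area = 3 * 5 = 15
base_area * h = 15 * 12 = 180
V = 180 / 3
V = 60
60 ft^3


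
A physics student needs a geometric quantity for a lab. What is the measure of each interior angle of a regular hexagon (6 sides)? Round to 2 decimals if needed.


Shape: regular hexagon (6 sides)
Formula: interior angle = (n - 2) * 180 / n
(n - 2) = 4
(n - 2) * 180 = 720
angle = 720 / 6
angle = 120
120 degrees


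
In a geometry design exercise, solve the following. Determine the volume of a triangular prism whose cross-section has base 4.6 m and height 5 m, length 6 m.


Shape: triangular prism
Triangle base = 4.6 m, triangle height = 5 m, prism length L = 6 m
Formula: V = (1/2 * b * h_tri) * L
Cross-section area = 0.5 * 4.6 * 5 = 11.5
V = 11.5 * 6
V = 69
69 m^3


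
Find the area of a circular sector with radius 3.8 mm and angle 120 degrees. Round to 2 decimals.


Shape: circular sector
Radius r = 3.8 mm, Angle = 120 degrees
Formula: A = (angle/360) * pi * r^2
r^2 = 14.44
Fraction of circle = 120/360
A = (120/360) * pi * 14.44
A = 4.813333 * pi
A = 15.12
15.12 mm^2


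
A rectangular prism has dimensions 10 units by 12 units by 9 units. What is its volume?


Shape: rectangular prism
l = 10 units, w = 12 units, h = 9 units
Formula: V = l * w * h
V = 10 * 12 * 9
V = 120 * 9
V = 1080
1080 units^3


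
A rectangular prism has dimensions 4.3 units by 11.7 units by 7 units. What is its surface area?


Shape: rectangular prism
l = 4.3 units, w = 11.7 units, h = 7 units
Formula: SA = 2(lw + lh + wh)
lw = 50.31, lh = 30.1, wh = 81.9
lw + lh + wh = 162.31
SA = 2 * 162.31
SA = 324.62
324.62 units^2


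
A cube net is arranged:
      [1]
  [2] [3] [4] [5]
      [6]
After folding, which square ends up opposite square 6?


Net: cross layout. Take square 3 as the base (bottom).
Fold the four squares in the horizontal row up around 3: 2 -> left, 4 -> right, 5 wraps to the top.
Fold 1 and 6 up from 3: 1 -> back, 6 -> front.
Opposite pairs are therefore: (1, 6), (2, 4), (3, 5).
Face 6 is opposite face 1.
face 1


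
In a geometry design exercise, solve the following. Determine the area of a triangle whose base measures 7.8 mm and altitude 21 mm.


Shape: triangle
Base b = 7.8 mm, Height h = 21 mm
Formula: A = (1/2) * b * h
A = 0.5 * 7.8 * 21
A = 0.5 * 163.8
A = 81.9
81.9 mm^2


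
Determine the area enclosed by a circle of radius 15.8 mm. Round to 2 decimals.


Shape: circle
Radius r = 15.8 mm
Formula: A = pi * r^2
r^2 = 15.8^2 = 249.64
A = pi * 249.64
A = 784.27
784.27 mm^2


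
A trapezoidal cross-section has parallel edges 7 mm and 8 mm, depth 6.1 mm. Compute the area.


Shape: trapezoid
Parallel sides a = 7 mm, b = 8 mm; Height h = 6.1 mm
Formula: A = (a + b) * h / 2
a + b = 7 + 8 = 15
A = 15 * 6.1 / 2
A = 91.5 / 2
A = 45.75
45.75 mm^2


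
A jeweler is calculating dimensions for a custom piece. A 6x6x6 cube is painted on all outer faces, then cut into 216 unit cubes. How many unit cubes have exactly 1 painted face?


Large cube: 6 x 6 x 6, cut into unit cubes.
n = 6, so n - 2 = 4
Cubes with 1 painted face lie in the interior of each face.
A cube has 6 faces; each contributes (n - 2)^2 = 16 such cubes.
Count = 6 * 16 = 96
96 unit cubes


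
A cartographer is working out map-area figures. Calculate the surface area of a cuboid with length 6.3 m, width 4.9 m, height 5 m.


Shape: rectangular prism
l = 6.3 m, w = 4.9 m, h = 5 m
Formula: SA = 2(lw + lh + wh)
lw = 30.87, lh = 31.5, wh = 24.5
lw + lh + wh = 86.87
SA = 2 * 86.87
SA = 173.74
173.74 m^2


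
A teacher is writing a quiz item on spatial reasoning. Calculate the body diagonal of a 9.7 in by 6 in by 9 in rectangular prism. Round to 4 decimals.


Shape: rectangular box (space diagonal)
l = 9.7 in, w = 6 in, h = 9 in
Visualize: the diagonal of the base, then a right triangle with that diagonal and the height.
Formula: d = sqrt(l^2 + w^2 + h^2)
l^2 + w^2 + h^2 = 94.09 + 36 + 81 = 211.09
d = sqrt(211.09)
d = 14.5289
14.5289 in


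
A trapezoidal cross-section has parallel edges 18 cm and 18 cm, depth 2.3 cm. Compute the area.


Shape: trapezoid
Parallel sides a = 18 cm, b = 18 cm; Height h = 2.3 cm
Formula: A = (a + b) * h / 2
a + b = 18 + 18 = 36
A = 36 * 2.3 / 2
A = 82.8 / 2
A = 41.4
41.4 cm^2


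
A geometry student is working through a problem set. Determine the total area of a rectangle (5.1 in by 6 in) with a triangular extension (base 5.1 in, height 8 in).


Composite shape: rectangle + triangle
Rectangle area = 5.1 * 6 = 30.6
Triangle area = 0.5 * 5.1 * 8 = 20.4
Total = 30.6 + 20.4
Total = 51
51 in^2


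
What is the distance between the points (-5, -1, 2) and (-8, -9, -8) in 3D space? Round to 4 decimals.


3D distance between two points
P1 = (-5, -1, 2), P2 = (-8, -9, -8)
Formula: d = sqrt((x2-x1)^2 + (y2-y1)^2 + (z2-z1)^2)
dx = -8 - -5 = -3
dy = -9 - -1 = -8
dz = -8 - 2 = -10
dx^2 + dy^2 + dz^2 = 9 + 64 + 100 = 173
d = sqrt(173)
d = 13.1529
13.1529 units


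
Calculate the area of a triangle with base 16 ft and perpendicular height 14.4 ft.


Shape: triangle
Base b = 16 ft, Height h = 14.4 ft
Formula: A = (1/2) * b * h
A = 0.5 * 16 * 14.4
A = 0.5 * 230.4
A = 115.2
115.2 ft^2


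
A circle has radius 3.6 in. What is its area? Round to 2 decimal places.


Shape: circle
Radius r = 3.6 in
Formula: A = pi * r^2
r^2 = 3.6^2 = 12.96
A = pi * 12.96
A = 40.72
40.72 in^2


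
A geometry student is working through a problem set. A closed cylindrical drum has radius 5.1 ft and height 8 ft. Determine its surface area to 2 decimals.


Shape: closed cylinder
Radius r = 5.1 ft, Height h = 8 ft
Formula: SA = 2*pi*r^2 + 2*pi*r*h = 2*pi*r*(r + h)
r + h = 13.1
2 * r * (r + h) = 2 * 5.1 * 13.1 = 133.62
SA = 133.62 * pi
SA = 419.78
419.78 ft^2


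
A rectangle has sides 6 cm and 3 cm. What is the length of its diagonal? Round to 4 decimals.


Shape: rectangle (diagonal via Pythagoras)
Sides: 6 cm and 3 cm
Formula: d = sqrt(l^2 + w^2)
l^2 = 36, w^2 = 9
l^2 + w^2 = 45
d = sqrt(45)
d = 6.7082
6.7082 cm


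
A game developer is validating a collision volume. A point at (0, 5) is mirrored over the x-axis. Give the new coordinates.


Transformation: reflection
Original point: (0, 5)
Rule for reflection over the x-axis: (x, y) -> (x, -y)
Apply: (0, 5) -> (0, -5)
(0, -5)


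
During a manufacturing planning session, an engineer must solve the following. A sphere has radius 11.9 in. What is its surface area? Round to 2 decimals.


Shape: sphere
Radius r = 11.9 in
Formula: SA = 4 * pi * r^2
r^2 = 141.61
SA = 4 * pi * 141.61
SA = 566.44 * pi
SA = 1779.52
1779.52 in^2


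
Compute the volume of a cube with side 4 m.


Shape: cube
Side s = 4 m
Formula: V = s^3
V = 4 * 4 * 4
V = 16 * 4
V = 64
64 m^3


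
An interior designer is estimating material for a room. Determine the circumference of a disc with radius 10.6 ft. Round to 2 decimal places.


Shape: circle
Radius r = 10.6 ft
Formula: C = 2 * pi * r
C = 2 * pi * 10.6
C = 21.2 * pi
C = 66.6
66.6 ft


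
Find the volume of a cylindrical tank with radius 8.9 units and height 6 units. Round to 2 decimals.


Shape: cylinder
Radius r = 8.9 units, Height h = 6 units
Formula: V = pi * r^2 * h
r^2 = 79.21
V = pi * 79.21 * 6
V = 475.26 * pi
V = 1493.07
1493.07 units^3


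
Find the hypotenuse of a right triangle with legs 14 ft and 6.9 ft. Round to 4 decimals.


Shape: right triangle
Legs a = 14 ft, b = 6.9 ft
Formula: c = sqrt(a^2 + b^2)
a^2 = 196, b^2 = 47.61
a^2 + b^2 = 243.61
c = sqrt(243.61)
c = 15.608
15.608 ft


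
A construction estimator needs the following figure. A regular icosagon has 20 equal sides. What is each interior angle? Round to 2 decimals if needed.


Shape: regular icosagon (20 sides)
Formula: interior angle = (n - 2) * 180 / n
(n - 2) = 18
(n - 2) * 180 = 3240
angle = 3240 / 20
angle = 162
162 degrees


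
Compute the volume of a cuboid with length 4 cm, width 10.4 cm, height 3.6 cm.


Shape: rectangular prism
l = 4 cm, w = 10.4 cm, h = 3.6 cm
Formula: V = l * w * h
V = 4 * 10.4 * 3.6
V = 41.6 * 3.6
V = 149.76
149.76 cm^3


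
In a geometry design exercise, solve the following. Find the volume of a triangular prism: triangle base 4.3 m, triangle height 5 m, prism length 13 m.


Shape: triangular prism
Triangle base = 4.3 m, triangle height = 5 m, prism length L = 13 m
Formula: V = (1/2 * b * h_tri) * L
Cross-section area = 0.5 * 4.3 * 5 = 10.75
V = 10.75 * 13
V = 139.75
139.75 m^3


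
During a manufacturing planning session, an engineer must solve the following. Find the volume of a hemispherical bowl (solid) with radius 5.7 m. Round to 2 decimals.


Shape: hemisphere (half of a sphere)
Radius r = 5.7 m
Formula: V = (1/2) * (4/3) * pi * r^3 = (2/3) * pi * r^3
r^3 = 185.193
(2/3) * 185.193 = 123.462
V = 123.462 * pi
V = 387.87
387.87 m^3


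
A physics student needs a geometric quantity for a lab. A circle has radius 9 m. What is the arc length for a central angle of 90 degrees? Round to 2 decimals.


Shape: circular arc
Radius r = 9 m, Angle = 90 degrees
Formula: L = (angle/360) * 2 * pi * r
2 * pi * r = 18 * pi
L = (90/360) * 18 * pi
L = 4.5 * pi
L = 14.14
14.14 m


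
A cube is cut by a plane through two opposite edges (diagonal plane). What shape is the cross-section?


Solid: cube
Cutting plane: through two opposite edges (diagonal plane)
Visualize the intersection of the plane with the solid's surface.
The boundary of the cut region is a rectangle.
rectangle


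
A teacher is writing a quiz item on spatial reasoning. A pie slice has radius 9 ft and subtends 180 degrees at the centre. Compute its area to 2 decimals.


Shape: circular sector
Radius r = 9 ft, Angle = 180 degrees
Formula: A = (angle/360) * pi * r^2
r^2 = 81
Fraction of circle = 180/360
A = (180/360) * pi * 81
A = 40.5 * pi
A = 127.23
127.23 ft^2


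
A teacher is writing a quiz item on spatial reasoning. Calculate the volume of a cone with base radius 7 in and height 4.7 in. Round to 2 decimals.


Shape: cone
Radius r = 7 in, Height h = 4.7 in
Formula: V = (1/3) * pi * r^2 * h
r^2 = 49
pi * r^2 * h = pi * 49 * 4.7 = 230.3 * pi
V = 230.3 * pi / 3
V = 241.17
241.17 in^3


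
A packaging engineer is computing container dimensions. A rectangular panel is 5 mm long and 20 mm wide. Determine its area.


Shape: rectangle
Length l = 5 mm, Width w = 20 mm
Formula: A = l * w
A = 5 * 20
A = 100
100 mm^2


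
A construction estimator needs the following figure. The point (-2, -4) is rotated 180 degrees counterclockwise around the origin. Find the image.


Transformation: rotation about the origin
Original point: (-2, -4)
Rule for 180 deg: (x, y) -> (-x, -y)
Apply: (-2, -4) -> (2, 4)
(2, 4)


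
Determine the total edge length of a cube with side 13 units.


Shape: cube
Side s = 13 units
A cube has 12 edges, all equal.
Formula: total edge length = 12 * s
Total = 12 * 13
Total = 156
156 units


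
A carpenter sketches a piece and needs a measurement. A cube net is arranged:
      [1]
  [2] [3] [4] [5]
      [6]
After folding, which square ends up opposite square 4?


Net: cross layout. Take square 3 as the base (bottom).
Fold the four squares in the horizontal row up around 3: 2 -> left, 4 -> right, 5 wraps to the top.
Fold 1 and 6 up from 3: 1 -> back, 6 -> front.
Opposite pairs are therefore: (1, 6), (2, 4), (3, 5).
Face 4 is opposite face 2.
face 2


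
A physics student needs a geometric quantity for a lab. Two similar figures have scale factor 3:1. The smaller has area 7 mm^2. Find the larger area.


Linear scale factor k = 3
Original area = 7 mm^2
Rule: under a linear scaling by k, areas scale by k^2.
k^2 = 3^2 = 9
New area = 7 * 9
New area = 63
63 mm^2


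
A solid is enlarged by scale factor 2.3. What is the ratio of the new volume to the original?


Linear scale factor k = 2.3
Rule: under a linear scaling by k, volumes scale by k^3.
k^3 = 2.3 * 2.3 * 2.3
k^3 = 5.29 * 2.3
k^3 = 12.167
Volume scales by a factor of 12.167.
12.167 (dimensionless)


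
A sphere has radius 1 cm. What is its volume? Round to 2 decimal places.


Shape: sphere
Radius r = 1 cm
Formula: V = (4/3) * pi * r^3
r^3 = 1
(4/3) * 1 = 1.333333
V = 1.333333 * pi
V = 4.19
4.19 cm^3


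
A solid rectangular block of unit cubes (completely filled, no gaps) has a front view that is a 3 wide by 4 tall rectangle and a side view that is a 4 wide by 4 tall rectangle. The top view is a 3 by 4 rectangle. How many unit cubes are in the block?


Orthographic views of a solid rectangular block:
Front view 3 x 4 -> length = 3, height = 4
Side view 4 x 4 -> width = 4, height = 4 (consistent)
Top view 3 x 4 -> confirms length = 3, width = 4
The block is 3 x 4 x 4.
Total unit cubes = 3 * 4 * 4 = 48
48 unit cubes


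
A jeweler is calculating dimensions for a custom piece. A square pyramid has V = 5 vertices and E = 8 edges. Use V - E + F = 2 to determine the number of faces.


Polyhedron: square pyramid
Euler's formula for convex polyhedra: V - E + F = 2
Given: V = 5 vertices and E = 8 edges
Solve for F:
F = 2 + E - V = 2 + 8 - 5 = 5
5 faces


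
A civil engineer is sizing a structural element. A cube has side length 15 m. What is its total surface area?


Shape: cube
Side s = 15 m
A cube has 6 square faces.
Formula: SA = 6 * s^2
s^2 = 225
SA = 6 * 225
SA = 1350
1350 m^2


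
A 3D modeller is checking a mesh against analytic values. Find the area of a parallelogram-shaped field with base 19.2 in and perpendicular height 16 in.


Shape: parallelogram
Base b = 19.2 in, Height h = 16 in
Formula: A = b * h
A = 19.2 * 16
A = 307.2
307.2 in^2


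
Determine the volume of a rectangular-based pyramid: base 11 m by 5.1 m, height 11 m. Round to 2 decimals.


Shape: rectangular pyramid
Base: 11 m x 5.1 m, Height h = 11 m
Formula: V = (1/3) * base_area * h
base_area = 11 * 5.1 = 56.1
base_area * h = 56.1 * 11 = 617.1
V = 617.1 / 3
V = 205.7
205.7 m^3


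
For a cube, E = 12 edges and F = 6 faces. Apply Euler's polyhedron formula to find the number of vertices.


Polyhedron: cube
Euler's formula for convex polyhedra: V - E + F = 2
Given: E = 12 edges and F = 6 faces
Solve for V:
V = 2 + E - F = 2 + 12 - 6 = 8
8 vertices


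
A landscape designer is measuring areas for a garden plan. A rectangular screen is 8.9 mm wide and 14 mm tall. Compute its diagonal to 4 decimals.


Shape: rectangle (diagonal via Pythagoras)
Sides: 8.9 mm and 14 mm
Formula: d = sqrt(l^2 + w^2)
l^2 = 79.21, w^2 = 196
l^2 + w^2 = 275.21
d = sqrt(275.21)
d = 16.5895
16.5895 mm


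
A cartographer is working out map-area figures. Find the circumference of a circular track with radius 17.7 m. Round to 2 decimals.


Shape: circle
Radius r = 17.7 m
Formula: C = 2 * pi * r
C = 2 * pi * 17.7
C = 35.4 * pi
C = 111.21
111.21 m


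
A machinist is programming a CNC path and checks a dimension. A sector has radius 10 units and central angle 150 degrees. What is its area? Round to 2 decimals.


Shape: circular sector
Radius r = 10 units, Angle = 150 degrees
Formula: A = (angle/360) * pi * r^2
r^2 = 100
Fraction of circle = 150/360
A = (150/360) * pi * 100
A = 41.666667 * pi
A = 130.9
130.9 units^2


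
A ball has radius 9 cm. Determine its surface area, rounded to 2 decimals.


Shape: sphere
Radius r = 9 cm
Formula: SA = 4 * pi * r^2
r^2 = 81
SA = 4 * pi * 81
SA = 324 * pi
SA = 1017.88
1017.88 cm^2


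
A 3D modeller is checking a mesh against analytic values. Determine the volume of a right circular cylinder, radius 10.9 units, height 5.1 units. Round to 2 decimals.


Shape: cylinder
Radius r = 10.9 units, Height h = 5.1 units
Formula: V = pi * r^2 * h
r^2 = 118.81
V = pi * 118.81 * 5.1
V = 605.931 * pi
V = 1903.59
1903.59 units^3


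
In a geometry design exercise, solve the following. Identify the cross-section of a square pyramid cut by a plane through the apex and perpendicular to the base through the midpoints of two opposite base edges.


Solid: square pyramid
Cutting plane: through the apex and perpendicular to the base through the midpoints of two opposite base edges
Visualize the intersection of the plane with the solid's surface.
The boundary of the cut region is a isosceles triangle.
isosceles triangle


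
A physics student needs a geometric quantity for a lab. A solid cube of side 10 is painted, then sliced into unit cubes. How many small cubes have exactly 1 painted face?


Large cube: 10 x 10 x 10, cut into unit cubes.
n = 10, so n - 2 = 8
Cubes with 1 painted face lie in the interior of each face.
A cube has 6 faces; each contributes (n - 2)^2 = 64 such cubes.
Count = 6 * 64 = 384
384 unit cubes


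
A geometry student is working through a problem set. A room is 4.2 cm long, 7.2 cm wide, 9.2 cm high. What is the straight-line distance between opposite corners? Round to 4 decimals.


Shape: rectangular box (space diagonal)
l = 4.2 cm, w = 7.2 cm, h = 9.2 cm
Visualize: the diagonal of the base, then a right triangle with that diagonal and the height.
Formula: d = sqrt(l^2 + w^2 + h^2)
l^2 + w^2 + h^2 = 17.64 + 51.84 + 84.64 = 154.12
d = sqrt(154.12)
d = 12.4145
12.4145 cm


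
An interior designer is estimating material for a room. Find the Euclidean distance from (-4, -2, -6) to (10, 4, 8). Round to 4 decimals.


3D distance between two points
P1 = (-4, -2, -6), P2 = (10, 4, 8)
Formula: d = sqrt((x2-x1)^2 + (y2-y1)^2 + (z2-z1)^2)
dx = 10 - -4 = 14
dy = 4 - -2 = 6
dz = 8 - -6 = 14
dx^2 + dy^2 + dz^2 = 196 + 36 + 196 = 428
d = sqrt(428)
d = 20.6882
20.6882 units


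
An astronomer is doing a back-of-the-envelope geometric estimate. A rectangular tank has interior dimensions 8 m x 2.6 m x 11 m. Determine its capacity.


Shape: rectangular prism
l = 8 m, w = 2.6 m, h = 11 m
Formula: V = l * w * h
V = 8 * 2.6 * 11
V = 20.8 * 11
V = 228.8
228.8 m^3


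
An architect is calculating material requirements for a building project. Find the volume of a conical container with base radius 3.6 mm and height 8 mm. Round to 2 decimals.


Shape: cone
Radius r = 3.6 mm, Height h = 8 mm
Formula: V = (1/3) * pi * r^2 * h
r^2 = 12.96
pi * r^2 * h = pi * 12.96 * 8 = 103.68 * pi
V = 103.68 * pi / 3
V = 108.57
108.57 mm^3


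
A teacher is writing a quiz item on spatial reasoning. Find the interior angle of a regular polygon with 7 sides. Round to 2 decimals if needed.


Shape: regular heptagon (7 sides)
Formula: interior angle = (n - 2) * 180 / n
(n - 2) = 5
(n - 2) * 180 = 900
angle = 900 / 7
angle = 128.57
128.57 degrees


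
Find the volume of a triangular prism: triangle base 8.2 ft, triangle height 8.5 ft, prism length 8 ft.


Shape: triangular prism
Triangle base = 8.2 ft, triangle height = 8.5 ft, prism length L = 8 ft
Formula: V = (1/2 * b * h_tri) * L
Cross-section area = 0.5 * 8.2 * 8.5 = 34.85
V = 34.85 * 8
V = 278.8
278.8 ft^3


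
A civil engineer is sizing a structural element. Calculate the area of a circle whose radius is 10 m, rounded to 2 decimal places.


Shape: circle
Radius r = 10 m
Formula: A = pi * r^2
r^2 = 10^2 = 100
A = pi * 100
A = 314.16
314.16 m^2
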